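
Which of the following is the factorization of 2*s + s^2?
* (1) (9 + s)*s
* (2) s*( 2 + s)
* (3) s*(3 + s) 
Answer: 2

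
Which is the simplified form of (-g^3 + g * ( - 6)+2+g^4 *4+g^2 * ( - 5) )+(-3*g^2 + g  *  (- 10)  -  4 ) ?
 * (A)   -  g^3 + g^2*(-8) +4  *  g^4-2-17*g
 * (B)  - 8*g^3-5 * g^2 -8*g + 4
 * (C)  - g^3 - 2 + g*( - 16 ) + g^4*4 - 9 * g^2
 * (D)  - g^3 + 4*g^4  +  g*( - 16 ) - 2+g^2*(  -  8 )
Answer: D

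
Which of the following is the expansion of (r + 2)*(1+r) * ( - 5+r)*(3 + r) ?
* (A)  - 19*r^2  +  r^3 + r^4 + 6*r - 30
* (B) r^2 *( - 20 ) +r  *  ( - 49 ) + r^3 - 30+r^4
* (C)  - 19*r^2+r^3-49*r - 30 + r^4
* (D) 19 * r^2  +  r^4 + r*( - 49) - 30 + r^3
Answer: C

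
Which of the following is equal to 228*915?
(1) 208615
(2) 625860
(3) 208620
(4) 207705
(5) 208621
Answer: 3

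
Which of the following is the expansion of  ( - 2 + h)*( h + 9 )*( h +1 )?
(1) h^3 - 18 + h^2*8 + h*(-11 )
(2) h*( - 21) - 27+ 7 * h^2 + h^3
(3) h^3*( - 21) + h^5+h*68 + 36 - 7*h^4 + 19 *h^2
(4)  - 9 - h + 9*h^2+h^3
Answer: 1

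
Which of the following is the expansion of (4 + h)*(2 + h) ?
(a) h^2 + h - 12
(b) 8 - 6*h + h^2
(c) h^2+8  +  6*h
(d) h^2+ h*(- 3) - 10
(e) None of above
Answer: c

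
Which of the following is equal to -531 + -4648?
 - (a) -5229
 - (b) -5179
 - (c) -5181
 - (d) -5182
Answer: b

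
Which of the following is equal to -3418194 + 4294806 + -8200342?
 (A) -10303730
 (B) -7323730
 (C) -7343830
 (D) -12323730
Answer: B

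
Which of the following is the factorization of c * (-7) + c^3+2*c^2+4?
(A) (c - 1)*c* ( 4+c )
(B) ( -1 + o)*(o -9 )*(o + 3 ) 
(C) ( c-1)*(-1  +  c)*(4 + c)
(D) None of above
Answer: C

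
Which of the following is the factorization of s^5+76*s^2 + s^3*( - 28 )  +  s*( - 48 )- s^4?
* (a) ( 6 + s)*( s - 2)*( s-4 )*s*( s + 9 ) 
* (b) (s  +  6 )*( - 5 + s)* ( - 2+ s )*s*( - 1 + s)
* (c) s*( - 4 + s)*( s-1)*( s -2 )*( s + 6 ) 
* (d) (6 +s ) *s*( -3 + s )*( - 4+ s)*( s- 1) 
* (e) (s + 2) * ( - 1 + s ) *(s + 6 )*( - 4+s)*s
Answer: c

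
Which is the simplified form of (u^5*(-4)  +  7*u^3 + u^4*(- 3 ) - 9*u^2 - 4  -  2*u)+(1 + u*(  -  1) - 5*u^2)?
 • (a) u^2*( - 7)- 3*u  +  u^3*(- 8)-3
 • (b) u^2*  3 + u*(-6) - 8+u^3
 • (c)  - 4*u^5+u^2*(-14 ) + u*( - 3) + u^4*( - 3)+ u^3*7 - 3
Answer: c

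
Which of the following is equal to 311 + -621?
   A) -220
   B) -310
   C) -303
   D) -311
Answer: B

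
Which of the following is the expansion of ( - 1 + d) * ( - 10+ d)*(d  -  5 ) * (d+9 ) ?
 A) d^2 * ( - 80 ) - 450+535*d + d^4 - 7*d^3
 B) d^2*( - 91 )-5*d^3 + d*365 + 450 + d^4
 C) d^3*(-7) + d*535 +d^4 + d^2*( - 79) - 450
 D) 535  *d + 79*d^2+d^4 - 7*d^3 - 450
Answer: C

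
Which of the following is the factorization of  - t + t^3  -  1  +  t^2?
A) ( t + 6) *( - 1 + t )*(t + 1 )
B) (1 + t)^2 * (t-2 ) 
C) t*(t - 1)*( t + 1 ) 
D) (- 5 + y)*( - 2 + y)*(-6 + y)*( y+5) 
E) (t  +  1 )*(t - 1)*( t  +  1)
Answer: E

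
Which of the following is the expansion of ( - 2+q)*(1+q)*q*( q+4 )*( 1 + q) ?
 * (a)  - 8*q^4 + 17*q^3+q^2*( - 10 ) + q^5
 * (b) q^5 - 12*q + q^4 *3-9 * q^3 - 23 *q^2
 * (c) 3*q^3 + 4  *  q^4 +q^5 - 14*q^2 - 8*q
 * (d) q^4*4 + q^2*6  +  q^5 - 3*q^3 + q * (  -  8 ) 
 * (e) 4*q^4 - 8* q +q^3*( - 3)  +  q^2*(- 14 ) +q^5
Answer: e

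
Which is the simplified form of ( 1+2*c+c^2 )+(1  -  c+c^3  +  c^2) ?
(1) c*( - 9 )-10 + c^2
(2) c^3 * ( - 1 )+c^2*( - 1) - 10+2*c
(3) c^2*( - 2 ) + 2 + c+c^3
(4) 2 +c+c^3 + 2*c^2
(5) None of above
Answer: 4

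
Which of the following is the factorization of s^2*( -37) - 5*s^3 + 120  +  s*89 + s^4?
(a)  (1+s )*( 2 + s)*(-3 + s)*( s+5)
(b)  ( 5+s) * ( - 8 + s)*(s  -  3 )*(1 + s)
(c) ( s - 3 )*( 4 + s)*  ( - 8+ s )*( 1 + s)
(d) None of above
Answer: b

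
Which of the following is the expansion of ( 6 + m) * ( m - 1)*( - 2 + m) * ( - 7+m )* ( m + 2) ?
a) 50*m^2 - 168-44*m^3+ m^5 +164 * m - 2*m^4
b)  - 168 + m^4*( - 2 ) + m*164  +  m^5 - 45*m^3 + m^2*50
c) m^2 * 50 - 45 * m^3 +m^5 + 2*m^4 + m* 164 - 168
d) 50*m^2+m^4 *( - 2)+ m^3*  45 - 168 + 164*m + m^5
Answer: b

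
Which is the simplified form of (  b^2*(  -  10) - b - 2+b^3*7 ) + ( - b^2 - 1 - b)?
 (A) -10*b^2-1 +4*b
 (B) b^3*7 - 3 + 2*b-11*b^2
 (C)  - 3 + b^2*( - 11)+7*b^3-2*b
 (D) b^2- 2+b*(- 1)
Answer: C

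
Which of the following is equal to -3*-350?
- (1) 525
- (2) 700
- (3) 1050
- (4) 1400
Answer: 3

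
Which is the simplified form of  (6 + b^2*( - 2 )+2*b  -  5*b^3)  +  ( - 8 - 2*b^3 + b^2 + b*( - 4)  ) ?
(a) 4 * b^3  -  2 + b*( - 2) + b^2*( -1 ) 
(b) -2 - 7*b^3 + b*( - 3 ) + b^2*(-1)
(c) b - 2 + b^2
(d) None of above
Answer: d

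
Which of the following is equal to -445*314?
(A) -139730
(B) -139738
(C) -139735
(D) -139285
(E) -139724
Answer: A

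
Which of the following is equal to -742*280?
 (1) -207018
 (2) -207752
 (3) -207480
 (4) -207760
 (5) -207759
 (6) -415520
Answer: 4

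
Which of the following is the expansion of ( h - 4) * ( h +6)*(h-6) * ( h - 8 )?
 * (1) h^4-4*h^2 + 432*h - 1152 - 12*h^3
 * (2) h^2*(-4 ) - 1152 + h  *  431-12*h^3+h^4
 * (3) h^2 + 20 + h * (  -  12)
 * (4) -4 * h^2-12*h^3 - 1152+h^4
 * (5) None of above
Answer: 1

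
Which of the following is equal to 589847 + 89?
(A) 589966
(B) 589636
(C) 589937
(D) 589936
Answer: D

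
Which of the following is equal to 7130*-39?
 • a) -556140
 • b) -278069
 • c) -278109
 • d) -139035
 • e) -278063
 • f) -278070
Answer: f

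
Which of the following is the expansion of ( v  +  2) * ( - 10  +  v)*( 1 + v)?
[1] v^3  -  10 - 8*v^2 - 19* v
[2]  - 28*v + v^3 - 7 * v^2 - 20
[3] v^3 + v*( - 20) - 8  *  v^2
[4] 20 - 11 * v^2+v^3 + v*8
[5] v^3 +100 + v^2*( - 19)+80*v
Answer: 2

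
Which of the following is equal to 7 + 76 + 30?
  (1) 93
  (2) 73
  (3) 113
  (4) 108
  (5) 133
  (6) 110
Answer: 3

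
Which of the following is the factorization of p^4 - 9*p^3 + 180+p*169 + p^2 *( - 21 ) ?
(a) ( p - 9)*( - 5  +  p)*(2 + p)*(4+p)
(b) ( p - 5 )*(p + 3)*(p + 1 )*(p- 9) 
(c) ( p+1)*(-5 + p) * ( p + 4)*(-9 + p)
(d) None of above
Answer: c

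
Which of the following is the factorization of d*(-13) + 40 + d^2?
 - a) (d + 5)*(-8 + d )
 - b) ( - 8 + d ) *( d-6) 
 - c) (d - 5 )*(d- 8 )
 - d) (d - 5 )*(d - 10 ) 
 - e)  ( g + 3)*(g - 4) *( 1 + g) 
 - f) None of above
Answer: c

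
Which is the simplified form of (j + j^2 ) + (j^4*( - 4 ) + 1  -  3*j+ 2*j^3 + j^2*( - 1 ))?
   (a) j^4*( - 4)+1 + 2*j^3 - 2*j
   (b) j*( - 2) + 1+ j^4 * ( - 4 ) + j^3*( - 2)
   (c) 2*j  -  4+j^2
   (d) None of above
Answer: a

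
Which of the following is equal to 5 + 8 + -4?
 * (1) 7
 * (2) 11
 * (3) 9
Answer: 3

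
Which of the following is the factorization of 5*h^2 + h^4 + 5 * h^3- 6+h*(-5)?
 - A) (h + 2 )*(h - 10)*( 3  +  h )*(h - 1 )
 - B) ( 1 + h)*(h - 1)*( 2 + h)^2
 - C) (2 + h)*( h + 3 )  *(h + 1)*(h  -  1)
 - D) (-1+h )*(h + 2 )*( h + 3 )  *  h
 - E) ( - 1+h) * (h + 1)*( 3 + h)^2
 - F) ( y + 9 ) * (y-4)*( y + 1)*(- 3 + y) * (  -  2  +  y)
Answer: C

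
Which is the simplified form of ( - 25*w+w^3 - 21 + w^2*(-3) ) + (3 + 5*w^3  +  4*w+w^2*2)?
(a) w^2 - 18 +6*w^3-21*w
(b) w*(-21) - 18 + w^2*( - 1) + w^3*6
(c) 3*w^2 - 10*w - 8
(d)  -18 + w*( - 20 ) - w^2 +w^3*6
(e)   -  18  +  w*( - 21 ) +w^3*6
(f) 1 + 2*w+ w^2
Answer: b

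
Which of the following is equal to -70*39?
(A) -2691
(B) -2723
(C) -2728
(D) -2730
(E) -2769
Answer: D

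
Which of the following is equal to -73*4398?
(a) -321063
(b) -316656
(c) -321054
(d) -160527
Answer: c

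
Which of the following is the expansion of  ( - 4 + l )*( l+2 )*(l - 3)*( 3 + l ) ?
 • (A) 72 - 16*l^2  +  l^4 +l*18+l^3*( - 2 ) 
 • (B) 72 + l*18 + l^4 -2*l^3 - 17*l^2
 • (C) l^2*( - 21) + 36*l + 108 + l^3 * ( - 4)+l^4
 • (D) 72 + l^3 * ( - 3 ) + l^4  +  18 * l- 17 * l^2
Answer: B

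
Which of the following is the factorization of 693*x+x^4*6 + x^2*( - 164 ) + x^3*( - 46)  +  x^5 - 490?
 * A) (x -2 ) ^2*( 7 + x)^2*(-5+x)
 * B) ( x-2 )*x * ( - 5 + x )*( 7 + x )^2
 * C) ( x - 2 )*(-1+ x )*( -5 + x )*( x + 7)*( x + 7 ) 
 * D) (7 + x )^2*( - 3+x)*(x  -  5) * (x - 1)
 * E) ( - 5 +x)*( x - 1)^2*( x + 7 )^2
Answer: C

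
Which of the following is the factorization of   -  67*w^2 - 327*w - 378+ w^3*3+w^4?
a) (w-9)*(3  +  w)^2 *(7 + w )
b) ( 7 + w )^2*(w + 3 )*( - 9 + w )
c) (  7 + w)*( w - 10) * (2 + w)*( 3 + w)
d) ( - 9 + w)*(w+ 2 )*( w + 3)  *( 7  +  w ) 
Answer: d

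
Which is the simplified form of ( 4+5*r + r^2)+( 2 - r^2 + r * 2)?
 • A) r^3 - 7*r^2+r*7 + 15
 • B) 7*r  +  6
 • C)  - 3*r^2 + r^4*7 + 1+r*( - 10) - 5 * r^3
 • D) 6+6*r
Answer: B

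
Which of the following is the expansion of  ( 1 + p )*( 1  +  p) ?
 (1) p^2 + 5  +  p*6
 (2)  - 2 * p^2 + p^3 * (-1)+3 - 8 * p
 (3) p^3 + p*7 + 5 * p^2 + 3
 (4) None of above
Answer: 4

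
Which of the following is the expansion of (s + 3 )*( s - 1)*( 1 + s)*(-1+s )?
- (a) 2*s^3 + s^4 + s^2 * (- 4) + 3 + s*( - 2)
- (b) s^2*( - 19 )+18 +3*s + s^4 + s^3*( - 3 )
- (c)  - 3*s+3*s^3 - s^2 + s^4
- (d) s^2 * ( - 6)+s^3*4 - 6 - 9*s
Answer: a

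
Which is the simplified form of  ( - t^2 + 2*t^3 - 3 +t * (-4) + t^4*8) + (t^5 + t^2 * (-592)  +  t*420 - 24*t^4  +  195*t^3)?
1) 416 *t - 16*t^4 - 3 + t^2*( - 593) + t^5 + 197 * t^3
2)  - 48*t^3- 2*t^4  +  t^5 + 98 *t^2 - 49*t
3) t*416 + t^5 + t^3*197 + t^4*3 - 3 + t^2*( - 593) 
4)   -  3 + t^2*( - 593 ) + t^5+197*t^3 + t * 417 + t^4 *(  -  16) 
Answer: 1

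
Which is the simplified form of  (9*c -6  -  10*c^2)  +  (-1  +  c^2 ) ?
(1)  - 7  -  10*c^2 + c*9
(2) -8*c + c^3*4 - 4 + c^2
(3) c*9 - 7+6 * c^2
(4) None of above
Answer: 4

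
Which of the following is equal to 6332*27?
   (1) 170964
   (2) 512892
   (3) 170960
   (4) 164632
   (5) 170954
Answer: 1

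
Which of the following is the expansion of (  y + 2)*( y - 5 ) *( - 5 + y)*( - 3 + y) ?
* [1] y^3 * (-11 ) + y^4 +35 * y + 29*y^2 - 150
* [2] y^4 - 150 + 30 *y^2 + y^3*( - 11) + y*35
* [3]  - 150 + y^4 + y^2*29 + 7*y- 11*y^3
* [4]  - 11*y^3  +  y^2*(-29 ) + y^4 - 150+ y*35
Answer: 1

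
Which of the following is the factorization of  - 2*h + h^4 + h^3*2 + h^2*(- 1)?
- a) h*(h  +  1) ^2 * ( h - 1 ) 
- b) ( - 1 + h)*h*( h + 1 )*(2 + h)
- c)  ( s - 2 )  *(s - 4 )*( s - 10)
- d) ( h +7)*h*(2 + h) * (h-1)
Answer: b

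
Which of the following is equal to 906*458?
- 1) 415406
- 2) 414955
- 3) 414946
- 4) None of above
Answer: 4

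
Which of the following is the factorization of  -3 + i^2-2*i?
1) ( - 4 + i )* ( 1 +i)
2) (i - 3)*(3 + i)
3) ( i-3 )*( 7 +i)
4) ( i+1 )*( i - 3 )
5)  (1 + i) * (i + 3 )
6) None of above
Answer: 4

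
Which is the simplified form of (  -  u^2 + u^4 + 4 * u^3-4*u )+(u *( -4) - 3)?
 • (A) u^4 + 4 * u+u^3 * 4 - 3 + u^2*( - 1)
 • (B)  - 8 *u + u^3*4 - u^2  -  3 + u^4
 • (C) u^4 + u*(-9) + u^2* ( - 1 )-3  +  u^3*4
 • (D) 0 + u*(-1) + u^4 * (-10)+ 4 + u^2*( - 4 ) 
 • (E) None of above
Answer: B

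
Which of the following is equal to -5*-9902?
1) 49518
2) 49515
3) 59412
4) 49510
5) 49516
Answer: 4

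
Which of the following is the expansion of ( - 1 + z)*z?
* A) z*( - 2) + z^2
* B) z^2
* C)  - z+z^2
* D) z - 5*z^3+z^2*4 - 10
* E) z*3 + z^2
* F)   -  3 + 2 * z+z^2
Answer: C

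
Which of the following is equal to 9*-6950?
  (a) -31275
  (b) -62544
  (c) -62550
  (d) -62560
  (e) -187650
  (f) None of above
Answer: c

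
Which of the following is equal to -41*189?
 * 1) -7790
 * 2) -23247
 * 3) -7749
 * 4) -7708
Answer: 3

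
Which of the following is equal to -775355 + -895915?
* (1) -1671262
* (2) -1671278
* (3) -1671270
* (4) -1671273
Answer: 3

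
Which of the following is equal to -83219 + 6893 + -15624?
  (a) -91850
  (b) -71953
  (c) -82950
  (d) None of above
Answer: d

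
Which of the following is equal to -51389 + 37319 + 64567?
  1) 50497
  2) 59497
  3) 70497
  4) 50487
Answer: 1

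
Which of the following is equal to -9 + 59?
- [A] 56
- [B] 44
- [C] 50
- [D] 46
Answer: C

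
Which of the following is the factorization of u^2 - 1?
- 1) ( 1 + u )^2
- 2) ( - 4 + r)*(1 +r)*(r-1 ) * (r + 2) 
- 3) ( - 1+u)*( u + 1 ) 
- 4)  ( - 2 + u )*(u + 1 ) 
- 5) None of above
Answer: 3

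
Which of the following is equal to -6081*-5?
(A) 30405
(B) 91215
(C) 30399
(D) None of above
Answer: A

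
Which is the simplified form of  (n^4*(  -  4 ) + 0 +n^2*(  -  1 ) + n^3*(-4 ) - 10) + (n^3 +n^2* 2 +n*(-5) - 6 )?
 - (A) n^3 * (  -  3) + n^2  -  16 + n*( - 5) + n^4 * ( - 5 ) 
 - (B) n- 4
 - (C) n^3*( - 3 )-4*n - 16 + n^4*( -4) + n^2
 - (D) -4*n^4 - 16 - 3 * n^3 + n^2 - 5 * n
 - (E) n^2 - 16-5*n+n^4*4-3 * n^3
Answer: D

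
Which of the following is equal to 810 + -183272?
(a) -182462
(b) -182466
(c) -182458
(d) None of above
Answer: a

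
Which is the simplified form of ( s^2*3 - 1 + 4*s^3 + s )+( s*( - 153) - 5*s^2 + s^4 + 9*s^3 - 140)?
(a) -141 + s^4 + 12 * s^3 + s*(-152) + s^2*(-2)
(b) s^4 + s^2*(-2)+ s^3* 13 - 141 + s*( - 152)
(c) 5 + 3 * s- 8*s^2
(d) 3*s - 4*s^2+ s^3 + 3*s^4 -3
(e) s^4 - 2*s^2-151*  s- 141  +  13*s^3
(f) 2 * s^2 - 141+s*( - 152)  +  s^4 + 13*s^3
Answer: b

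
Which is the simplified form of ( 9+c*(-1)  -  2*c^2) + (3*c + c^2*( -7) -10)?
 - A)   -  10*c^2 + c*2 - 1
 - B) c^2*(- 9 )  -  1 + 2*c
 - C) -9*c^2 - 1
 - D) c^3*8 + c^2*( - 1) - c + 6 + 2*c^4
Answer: B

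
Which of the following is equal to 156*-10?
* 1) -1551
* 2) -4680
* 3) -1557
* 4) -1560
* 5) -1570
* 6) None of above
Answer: 4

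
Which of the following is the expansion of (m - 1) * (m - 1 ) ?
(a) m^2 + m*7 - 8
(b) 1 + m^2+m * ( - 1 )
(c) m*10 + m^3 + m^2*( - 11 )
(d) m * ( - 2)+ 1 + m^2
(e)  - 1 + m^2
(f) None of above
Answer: d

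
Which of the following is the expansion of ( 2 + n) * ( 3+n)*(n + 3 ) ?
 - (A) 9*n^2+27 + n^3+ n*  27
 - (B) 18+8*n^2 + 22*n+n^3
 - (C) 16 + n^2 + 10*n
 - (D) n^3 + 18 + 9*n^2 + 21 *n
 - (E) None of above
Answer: E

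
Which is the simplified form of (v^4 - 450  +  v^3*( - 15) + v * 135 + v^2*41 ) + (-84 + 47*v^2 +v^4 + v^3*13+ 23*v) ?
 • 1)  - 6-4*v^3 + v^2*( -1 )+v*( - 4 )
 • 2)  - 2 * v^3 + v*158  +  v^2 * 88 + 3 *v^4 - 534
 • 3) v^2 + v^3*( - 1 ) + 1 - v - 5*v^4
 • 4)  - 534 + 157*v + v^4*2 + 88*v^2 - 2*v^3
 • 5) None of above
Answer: 5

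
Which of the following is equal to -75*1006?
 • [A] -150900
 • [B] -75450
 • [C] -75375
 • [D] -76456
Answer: B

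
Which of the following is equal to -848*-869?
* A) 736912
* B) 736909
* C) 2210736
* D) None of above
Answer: A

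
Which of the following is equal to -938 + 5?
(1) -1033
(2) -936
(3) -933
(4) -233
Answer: 3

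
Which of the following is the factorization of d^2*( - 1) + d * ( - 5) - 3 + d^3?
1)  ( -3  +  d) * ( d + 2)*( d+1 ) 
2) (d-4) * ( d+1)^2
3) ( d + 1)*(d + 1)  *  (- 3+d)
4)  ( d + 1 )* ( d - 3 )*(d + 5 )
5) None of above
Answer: 3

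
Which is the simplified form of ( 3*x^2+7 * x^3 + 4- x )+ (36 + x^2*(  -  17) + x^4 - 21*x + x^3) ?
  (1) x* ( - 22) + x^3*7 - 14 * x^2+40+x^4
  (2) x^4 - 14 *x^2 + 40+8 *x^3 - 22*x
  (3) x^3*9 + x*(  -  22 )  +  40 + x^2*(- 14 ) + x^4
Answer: 2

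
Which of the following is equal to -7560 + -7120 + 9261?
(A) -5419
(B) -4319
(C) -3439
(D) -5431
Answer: A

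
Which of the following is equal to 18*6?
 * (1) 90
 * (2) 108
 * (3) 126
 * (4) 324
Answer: 2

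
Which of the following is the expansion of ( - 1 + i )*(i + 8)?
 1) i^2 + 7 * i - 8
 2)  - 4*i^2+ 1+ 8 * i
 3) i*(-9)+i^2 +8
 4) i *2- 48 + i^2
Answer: 1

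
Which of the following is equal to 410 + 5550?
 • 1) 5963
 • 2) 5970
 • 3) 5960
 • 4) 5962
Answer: 3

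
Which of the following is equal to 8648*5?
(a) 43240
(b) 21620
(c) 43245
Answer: a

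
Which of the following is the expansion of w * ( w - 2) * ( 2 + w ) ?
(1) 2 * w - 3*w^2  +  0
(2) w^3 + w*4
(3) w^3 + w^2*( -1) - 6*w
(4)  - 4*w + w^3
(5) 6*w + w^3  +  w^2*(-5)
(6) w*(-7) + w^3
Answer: 4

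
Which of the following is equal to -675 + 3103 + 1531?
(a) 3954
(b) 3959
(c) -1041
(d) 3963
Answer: b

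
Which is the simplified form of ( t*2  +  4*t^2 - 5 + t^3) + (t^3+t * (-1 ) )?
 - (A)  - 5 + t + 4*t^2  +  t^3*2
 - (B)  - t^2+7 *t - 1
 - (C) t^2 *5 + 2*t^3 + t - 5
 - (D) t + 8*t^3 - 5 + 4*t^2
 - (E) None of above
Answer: A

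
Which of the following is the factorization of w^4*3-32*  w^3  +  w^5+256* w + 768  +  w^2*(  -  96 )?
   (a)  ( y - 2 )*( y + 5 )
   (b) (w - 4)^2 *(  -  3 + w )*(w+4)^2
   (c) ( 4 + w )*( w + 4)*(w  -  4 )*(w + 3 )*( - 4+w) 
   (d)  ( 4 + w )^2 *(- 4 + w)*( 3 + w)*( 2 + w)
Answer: c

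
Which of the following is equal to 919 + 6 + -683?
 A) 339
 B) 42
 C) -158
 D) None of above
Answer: D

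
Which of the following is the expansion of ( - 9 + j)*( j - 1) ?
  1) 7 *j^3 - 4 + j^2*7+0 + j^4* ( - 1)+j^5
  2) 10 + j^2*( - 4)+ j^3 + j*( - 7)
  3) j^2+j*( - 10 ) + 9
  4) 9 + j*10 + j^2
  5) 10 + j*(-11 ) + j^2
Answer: 3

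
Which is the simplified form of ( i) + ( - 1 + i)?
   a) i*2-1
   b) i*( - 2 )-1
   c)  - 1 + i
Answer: a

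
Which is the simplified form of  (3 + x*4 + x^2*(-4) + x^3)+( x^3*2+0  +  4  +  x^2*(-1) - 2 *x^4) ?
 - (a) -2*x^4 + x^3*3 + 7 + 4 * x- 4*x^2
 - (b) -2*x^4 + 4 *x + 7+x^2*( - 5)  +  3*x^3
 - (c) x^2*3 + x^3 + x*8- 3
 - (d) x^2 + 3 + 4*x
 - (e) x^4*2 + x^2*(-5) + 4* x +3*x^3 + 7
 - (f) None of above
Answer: b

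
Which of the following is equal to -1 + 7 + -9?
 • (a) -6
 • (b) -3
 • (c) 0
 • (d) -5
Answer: b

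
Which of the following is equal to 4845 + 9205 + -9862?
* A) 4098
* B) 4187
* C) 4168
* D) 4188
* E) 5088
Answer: D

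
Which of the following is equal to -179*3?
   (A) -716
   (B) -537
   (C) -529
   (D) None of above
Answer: B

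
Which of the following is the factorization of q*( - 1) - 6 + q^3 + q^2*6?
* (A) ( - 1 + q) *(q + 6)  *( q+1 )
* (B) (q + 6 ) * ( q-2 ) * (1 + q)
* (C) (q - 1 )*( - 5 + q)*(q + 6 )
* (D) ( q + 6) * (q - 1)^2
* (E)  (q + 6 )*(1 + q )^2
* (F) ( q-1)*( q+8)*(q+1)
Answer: A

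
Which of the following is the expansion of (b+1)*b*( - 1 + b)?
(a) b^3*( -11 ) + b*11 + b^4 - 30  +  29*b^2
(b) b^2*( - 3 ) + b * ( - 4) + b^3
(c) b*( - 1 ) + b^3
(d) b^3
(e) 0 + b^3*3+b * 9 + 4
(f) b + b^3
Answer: c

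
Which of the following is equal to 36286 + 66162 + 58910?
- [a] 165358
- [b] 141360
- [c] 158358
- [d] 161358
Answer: d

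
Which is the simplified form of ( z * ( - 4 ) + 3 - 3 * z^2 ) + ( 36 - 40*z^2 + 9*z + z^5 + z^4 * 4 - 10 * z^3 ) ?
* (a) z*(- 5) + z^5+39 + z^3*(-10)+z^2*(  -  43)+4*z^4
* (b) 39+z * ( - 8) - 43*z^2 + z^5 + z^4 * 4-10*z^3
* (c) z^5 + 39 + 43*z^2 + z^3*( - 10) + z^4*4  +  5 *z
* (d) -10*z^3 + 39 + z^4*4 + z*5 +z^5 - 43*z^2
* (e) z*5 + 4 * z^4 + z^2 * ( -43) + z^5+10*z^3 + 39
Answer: d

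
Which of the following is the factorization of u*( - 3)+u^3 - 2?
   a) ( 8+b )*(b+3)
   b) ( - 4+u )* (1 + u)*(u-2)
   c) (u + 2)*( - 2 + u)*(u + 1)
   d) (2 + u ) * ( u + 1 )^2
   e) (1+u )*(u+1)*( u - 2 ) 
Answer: e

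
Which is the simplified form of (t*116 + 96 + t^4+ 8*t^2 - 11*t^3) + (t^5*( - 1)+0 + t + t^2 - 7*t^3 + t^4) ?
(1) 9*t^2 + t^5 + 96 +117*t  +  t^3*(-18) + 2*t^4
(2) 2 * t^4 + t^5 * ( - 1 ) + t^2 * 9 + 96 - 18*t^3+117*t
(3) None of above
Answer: 2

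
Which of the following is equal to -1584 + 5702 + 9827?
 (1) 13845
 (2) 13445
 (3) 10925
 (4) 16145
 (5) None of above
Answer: 5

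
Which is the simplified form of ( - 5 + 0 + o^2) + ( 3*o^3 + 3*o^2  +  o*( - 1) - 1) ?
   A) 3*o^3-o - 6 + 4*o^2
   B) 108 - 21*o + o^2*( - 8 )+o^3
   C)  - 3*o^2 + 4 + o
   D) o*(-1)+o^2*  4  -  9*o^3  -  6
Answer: A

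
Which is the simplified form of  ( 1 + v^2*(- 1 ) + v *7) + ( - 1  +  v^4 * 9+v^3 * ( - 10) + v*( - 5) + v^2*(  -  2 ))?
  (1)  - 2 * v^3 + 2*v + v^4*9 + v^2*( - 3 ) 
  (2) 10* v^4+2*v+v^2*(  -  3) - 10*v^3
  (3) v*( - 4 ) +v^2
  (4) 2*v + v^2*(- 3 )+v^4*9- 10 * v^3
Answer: 4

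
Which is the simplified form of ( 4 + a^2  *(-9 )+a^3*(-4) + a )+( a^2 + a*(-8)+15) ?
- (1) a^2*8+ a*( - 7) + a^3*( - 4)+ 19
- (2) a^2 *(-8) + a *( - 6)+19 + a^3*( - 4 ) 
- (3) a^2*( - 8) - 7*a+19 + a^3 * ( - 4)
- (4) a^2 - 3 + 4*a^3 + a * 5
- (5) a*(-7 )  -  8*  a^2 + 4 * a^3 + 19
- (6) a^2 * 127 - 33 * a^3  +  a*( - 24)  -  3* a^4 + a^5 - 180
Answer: 3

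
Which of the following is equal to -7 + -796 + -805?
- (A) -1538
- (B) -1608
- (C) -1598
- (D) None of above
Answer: B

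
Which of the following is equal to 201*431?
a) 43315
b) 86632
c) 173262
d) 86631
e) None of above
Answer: d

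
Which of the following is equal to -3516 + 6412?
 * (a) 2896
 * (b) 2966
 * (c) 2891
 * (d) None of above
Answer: a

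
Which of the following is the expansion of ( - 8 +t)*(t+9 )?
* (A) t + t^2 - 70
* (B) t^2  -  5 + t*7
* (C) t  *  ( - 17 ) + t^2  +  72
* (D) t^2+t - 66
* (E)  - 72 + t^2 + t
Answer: E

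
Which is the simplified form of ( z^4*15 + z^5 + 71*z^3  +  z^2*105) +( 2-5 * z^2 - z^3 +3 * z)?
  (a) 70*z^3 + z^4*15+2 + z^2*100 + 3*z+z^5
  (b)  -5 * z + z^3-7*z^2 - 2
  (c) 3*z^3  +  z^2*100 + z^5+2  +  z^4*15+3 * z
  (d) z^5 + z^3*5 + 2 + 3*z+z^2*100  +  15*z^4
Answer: a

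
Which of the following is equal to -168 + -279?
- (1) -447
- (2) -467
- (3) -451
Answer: 1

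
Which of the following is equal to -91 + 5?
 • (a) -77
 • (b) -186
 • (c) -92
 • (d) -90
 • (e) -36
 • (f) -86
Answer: f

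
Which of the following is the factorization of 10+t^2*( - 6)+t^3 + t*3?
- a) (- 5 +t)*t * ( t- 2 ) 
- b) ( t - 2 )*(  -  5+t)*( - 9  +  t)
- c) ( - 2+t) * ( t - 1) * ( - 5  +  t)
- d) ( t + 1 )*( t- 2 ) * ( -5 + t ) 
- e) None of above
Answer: d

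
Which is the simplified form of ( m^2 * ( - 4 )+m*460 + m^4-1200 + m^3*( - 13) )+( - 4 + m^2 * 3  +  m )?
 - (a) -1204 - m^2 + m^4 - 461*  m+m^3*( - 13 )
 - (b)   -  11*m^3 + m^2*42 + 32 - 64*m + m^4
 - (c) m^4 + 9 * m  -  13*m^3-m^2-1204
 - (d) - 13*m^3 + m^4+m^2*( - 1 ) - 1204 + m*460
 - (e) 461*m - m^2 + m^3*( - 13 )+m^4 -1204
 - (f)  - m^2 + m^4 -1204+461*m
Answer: e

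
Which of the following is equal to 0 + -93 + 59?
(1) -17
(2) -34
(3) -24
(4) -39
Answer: 2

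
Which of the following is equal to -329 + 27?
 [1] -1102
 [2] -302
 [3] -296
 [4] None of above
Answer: 2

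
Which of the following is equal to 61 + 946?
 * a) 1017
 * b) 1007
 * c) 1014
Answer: b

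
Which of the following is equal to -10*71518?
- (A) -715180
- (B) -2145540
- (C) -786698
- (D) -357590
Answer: A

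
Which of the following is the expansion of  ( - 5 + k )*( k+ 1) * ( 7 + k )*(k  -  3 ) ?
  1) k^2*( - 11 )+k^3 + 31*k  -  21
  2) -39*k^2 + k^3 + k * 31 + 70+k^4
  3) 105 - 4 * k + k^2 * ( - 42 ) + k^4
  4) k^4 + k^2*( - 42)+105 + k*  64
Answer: 4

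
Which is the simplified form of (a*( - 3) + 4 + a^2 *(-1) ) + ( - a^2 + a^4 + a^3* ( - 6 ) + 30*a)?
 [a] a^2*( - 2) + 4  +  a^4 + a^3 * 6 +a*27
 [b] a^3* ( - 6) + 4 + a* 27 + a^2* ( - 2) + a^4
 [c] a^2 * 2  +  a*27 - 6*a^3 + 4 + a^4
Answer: b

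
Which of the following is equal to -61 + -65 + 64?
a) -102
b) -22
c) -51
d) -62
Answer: d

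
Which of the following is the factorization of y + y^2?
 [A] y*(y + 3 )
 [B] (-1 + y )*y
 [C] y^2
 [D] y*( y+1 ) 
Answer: D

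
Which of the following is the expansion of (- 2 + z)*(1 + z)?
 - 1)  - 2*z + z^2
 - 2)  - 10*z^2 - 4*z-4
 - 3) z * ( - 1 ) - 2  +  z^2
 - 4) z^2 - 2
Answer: 3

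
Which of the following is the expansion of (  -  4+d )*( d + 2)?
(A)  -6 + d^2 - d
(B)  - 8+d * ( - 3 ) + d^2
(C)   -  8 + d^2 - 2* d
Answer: C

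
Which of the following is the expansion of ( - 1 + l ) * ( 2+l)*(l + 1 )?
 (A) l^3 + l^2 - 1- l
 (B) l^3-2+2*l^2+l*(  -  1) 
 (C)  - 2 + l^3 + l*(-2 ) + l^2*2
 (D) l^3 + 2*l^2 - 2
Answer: B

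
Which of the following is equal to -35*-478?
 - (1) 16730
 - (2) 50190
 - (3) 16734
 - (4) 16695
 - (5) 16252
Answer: 1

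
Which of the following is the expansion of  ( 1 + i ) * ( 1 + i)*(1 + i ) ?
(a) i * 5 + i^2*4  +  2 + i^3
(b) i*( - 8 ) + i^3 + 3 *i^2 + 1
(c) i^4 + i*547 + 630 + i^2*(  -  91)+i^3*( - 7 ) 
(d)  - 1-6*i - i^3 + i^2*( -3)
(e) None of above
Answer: e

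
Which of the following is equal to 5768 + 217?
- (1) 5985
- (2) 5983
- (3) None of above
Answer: 1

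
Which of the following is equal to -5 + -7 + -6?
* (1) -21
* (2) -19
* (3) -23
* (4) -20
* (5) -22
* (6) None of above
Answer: 6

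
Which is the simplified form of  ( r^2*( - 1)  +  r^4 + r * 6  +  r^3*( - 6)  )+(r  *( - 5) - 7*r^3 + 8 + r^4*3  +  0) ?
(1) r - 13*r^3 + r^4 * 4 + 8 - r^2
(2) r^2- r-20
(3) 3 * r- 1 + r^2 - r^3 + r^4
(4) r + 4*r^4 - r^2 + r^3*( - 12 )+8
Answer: 1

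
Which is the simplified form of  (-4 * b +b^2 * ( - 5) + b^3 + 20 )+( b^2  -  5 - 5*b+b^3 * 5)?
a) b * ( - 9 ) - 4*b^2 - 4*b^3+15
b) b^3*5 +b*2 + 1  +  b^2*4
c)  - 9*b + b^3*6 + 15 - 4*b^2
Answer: c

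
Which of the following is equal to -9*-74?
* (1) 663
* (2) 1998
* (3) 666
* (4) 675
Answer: 3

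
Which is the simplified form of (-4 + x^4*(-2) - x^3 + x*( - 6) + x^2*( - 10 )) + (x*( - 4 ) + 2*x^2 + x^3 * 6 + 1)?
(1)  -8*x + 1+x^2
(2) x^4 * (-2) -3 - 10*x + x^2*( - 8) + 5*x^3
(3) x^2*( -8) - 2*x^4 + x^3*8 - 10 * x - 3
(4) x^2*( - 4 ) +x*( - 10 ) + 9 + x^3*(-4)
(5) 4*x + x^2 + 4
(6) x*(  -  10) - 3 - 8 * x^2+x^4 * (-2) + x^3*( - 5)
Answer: 2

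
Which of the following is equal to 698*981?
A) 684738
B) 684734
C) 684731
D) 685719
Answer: A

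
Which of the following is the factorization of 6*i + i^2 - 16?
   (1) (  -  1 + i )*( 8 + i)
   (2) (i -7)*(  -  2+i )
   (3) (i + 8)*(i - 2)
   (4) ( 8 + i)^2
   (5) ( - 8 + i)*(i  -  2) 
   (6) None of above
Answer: 3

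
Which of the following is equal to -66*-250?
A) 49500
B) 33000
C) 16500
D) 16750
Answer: C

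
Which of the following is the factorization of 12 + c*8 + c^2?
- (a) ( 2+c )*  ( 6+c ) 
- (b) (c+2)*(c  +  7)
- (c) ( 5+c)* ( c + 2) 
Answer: a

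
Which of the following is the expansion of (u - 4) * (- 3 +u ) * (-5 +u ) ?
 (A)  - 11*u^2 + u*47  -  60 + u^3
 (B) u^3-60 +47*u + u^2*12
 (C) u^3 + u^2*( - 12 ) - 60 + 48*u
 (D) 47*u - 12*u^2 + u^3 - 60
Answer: D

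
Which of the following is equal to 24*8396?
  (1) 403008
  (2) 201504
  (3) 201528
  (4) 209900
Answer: 2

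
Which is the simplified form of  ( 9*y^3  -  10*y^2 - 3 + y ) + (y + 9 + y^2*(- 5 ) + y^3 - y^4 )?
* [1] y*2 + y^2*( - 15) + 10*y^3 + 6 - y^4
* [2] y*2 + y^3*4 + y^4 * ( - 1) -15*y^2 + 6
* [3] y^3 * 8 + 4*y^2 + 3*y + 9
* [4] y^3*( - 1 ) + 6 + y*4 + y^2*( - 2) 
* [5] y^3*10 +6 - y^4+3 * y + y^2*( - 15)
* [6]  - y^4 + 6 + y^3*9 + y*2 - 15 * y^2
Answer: 1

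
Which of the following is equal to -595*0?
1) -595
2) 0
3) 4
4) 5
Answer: 2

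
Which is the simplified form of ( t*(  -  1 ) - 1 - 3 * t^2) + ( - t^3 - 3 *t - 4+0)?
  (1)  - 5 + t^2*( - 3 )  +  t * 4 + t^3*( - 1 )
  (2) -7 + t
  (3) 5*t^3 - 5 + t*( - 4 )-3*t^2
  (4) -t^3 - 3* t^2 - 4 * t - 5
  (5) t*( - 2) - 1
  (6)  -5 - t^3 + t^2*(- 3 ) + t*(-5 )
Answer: 4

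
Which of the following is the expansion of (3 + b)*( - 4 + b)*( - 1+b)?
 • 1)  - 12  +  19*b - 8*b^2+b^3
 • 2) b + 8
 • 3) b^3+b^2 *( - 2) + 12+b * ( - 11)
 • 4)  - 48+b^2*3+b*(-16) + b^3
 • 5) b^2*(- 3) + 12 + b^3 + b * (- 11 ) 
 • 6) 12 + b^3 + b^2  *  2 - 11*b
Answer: 3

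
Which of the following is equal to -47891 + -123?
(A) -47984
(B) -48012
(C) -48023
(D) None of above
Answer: D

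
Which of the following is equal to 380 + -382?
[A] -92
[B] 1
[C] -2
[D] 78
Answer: C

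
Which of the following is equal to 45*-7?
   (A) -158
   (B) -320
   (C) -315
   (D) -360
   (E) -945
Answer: C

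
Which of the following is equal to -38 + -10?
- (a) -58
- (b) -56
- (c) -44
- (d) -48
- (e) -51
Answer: d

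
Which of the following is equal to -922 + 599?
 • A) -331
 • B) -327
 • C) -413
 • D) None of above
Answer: D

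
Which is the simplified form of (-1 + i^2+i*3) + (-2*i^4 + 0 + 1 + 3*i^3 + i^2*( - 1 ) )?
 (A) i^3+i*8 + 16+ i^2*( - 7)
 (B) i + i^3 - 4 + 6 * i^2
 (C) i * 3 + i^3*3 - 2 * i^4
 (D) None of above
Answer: C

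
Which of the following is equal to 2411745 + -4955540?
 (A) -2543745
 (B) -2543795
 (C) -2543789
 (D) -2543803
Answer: B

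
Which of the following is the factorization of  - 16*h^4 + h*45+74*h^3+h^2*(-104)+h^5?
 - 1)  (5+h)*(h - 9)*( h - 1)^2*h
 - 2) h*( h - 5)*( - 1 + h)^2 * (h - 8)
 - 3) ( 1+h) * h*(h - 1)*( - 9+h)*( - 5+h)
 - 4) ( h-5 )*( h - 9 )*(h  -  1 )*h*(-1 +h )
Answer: 4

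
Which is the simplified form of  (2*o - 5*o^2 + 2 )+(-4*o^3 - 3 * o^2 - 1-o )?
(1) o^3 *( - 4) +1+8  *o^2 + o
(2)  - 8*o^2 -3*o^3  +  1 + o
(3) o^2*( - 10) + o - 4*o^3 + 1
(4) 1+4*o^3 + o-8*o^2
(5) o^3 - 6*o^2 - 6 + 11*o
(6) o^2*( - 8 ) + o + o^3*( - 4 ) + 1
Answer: 6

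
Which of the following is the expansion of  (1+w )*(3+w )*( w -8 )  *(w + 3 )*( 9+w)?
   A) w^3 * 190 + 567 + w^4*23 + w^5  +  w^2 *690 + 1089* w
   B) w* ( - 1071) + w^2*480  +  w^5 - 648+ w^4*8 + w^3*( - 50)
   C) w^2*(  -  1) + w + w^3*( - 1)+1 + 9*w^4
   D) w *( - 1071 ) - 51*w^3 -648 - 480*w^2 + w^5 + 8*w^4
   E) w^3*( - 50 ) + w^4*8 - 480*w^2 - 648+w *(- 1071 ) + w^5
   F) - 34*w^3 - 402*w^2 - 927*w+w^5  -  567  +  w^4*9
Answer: E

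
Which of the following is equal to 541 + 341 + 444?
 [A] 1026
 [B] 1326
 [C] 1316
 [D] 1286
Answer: B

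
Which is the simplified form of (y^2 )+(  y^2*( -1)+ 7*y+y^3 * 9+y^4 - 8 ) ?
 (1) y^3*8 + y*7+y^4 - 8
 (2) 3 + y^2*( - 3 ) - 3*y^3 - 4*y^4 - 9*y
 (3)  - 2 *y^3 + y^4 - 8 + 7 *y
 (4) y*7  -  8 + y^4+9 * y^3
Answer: 4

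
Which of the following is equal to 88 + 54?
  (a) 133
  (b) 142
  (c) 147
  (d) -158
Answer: b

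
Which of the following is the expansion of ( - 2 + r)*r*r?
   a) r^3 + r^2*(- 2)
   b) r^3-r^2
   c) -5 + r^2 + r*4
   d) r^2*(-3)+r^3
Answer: a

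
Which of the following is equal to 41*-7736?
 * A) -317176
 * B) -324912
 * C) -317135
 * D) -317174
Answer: A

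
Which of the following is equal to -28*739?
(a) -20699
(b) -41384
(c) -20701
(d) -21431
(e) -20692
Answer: e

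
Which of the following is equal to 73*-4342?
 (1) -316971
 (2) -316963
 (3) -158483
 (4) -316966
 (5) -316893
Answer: 4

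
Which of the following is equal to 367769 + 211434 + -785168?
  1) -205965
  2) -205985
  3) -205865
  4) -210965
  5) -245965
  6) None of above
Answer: 1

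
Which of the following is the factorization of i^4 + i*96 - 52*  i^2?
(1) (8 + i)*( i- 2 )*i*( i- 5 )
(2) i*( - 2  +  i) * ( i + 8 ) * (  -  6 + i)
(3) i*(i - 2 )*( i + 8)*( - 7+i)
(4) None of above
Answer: 2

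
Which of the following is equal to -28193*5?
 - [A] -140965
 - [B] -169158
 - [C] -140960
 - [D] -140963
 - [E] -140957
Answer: A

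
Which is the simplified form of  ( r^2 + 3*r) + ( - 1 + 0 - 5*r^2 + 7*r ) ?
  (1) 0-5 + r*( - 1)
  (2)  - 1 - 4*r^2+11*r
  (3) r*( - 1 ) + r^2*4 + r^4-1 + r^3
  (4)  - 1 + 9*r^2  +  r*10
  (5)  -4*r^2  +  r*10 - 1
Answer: 5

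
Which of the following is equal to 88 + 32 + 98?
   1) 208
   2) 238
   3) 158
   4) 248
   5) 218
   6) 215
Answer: 5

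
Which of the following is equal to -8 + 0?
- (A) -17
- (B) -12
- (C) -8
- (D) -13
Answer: C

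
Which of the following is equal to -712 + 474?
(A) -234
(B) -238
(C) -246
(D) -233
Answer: B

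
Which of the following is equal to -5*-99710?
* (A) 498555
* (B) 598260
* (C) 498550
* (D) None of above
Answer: C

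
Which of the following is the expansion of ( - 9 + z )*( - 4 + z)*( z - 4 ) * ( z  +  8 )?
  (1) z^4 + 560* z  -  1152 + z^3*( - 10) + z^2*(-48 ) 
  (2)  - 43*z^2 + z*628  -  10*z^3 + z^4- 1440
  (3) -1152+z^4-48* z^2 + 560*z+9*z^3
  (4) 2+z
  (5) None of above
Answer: 5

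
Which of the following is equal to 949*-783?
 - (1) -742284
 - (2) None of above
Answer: 2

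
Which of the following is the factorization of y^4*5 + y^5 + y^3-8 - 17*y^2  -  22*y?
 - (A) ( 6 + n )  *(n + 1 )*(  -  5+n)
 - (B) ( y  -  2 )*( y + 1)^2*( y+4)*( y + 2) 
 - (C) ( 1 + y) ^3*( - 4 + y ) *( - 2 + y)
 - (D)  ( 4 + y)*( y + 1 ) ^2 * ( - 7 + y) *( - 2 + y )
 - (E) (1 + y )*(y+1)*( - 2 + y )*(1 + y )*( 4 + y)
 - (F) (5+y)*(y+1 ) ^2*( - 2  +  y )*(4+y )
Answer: E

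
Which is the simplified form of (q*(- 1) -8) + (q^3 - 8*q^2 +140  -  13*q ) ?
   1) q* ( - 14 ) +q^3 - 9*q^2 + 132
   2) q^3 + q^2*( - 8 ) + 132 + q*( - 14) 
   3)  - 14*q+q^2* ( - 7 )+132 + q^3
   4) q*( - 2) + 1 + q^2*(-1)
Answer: 2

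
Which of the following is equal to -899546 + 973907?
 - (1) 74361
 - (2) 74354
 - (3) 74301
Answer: 1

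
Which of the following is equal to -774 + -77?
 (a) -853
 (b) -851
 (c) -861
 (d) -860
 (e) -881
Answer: b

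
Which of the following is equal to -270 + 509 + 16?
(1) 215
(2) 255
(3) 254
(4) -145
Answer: 2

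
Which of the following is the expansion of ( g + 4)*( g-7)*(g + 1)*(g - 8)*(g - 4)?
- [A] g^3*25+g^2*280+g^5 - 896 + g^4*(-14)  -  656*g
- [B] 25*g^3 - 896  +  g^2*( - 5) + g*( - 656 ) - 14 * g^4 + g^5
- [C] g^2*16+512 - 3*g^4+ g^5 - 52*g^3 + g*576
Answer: A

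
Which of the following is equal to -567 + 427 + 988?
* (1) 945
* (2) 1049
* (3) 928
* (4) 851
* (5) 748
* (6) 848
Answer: 6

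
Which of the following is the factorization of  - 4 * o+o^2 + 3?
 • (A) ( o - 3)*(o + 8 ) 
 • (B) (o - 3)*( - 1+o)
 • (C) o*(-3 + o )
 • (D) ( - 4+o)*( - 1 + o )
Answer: B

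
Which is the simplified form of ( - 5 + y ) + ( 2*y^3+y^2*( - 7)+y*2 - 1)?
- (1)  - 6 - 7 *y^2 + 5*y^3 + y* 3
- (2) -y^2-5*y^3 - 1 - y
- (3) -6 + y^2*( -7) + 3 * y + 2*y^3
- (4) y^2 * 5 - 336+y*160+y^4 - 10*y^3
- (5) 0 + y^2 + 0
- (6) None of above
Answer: 3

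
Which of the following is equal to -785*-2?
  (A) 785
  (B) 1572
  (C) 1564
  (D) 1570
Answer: D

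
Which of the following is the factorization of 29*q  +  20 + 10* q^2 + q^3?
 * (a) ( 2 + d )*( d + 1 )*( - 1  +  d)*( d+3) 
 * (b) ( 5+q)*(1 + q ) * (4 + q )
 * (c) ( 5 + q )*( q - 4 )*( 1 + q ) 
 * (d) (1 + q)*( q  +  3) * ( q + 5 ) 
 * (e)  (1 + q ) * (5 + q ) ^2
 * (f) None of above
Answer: b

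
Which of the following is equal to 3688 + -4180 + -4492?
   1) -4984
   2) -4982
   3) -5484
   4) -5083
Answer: 1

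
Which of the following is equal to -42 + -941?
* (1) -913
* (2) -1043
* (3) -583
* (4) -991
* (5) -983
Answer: 5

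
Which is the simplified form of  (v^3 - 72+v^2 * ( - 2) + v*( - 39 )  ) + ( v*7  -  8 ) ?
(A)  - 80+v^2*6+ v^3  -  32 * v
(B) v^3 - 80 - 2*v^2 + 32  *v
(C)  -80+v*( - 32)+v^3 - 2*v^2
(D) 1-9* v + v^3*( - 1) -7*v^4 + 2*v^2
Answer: C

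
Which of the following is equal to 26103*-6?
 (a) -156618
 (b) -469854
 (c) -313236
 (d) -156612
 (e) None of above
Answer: a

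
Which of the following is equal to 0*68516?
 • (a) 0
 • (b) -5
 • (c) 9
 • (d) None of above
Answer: a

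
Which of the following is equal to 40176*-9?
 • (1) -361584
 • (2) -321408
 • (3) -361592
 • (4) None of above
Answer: 1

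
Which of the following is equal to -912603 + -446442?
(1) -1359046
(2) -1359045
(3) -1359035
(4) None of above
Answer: 2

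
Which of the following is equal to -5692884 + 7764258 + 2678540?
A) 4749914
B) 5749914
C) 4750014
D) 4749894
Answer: A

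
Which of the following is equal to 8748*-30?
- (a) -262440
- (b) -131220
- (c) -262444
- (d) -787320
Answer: a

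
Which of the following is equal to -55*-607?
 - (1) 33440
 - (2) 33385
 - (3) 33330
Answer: 2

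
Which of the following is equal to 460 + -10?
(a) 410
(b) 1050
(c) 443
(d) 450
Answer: d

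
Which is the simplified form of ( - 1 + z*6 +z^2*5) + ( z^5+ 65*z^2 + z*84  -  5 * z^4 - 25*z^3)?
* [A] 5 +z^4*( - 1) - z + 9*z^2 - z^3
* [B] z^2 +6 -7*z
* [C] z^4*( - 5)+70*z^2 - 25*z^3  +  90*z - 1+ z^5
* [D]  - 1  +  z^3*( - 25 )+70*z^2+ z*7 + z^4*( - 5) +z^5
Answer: C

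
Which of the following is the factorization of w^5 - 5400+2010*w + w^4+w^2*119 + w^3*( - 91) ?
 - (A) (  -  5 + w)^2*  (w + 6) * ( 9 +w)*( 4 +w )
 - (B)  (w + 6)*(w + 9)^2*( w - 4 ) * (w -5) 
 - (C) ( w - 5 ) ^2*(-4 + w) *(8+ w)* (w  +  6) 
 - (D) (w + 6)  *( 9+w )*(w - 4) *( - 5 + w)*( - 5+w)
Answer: D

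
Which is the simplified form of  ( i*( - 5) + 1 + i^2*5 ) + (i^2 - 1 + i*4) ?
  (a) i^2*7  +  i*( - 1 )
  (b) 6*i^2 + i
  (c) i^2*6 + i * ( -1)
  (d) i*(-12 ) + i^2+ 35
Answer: c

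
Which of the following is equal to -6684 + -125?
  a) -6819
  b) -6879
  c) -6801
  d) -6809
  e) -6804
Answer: d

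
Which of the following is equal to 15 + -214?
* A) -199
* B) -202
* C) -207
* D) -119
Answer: A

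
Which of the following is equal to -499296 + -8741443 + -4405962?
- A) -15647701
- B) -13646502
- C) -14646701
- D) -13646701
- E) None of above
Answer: D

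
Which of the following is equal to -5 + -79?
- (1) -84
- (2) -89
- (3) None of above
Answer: 1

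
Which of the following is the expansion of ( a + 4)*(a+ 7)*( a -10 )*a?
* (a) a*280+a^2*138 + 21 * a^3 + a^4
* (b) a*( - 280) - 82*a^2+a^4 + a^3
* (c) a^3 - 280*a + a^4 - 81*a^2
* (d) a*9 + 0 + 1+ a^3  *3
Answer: b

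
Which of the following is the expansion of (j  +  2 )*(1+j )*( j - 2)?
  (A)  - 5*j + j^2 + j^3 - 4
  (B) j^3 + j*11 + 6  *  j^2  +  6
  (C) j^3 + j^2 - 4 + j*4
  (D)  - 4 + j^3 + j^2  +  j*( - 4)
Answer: D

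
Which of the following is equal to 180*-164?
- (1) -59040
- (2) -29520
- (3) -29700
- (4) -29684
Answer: 2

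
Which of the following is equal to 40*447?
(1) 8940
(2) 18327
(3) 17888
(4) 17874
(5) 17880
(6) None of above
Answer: 5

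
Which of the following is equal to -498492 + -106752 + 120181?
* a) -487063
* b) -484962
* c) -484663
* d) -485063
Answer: d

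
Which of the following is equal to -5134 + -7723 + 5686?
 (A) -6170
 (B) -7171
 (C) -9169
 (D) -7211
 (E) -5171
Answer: B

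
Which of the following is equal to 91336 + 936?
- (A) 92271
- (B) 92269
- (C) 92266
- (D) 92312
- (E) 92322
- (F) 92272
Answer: F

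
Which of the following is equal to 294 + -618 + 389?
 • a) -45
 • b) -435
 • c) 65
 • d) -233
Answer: c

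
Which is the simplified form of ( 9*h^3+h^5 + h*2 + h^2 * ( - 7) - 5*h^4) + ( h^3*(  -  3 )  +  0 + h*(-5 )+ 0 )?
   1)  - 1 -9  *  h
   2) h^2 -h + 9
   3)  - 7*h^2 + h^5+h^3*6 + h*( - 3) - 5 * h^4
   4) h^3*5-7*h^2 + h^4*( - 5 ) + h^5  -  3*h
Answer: 3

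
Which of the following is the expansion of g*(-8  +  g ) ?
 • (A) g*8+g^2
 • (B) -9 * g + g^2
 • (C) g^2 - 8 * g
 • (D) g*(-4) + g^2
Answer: C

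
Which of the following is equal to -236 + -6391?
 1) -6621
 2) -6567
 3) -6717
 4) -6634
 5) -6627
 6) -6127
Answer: 5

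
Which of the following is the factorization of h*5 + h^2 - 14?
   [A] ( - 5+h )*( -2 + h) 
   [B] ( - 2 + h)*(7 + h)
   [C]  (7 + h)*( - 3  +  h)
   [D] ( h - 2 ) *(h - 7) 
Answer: B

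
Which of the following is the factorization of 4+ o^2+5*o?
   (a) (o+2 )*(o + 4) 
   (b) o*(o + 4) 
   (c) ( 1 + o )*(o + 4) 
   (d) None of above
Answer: c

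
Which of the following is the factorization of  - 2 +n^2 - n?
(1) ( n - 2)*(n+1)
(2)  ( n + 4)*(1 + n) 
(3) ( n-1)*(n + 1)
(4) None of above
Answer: 1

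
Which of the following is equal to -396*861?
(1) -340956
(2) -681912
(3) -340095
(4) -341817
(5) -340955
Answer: 1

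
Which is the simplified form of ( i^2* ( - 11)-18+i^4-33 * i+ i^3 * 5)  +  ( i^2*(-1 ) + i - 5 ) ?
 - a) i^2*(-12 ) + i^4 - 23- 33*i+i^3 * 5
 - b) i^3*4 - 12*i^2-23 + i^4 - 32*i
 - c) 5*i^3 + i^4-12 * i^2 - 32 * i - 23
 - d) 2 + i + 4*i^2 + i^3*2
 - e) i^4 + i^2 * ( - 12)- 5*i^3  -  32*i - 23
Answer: c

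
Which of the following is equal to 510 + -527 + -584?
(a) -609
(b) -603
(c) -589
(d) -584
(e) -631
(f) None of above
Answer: f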